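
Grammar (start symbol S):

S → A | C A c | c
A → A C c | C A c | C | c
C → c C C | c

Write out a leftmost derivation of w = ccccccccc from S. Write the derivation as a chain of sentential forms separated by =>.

S => CAc   [S → C A c]
CAc => cCCAc   [C → c C C]
cCCAc => ccCAc   [C → c]
ccCAc => cccCCAc   [C → c C C]
cccCCAc => ccccCCCAc   [C → c C C]
ccccCCCAc => cccccCCAc   [C → c]
cccccCCAc => ccccccCAc   [C → c]
ccccccCAc => cccccccAc   [C → c]
cccccccAc => ccccccccc   [A → c]

S => CAc => cCCAc => ccCAc => cccCCAc => ccccCCCAc => cccccCCAc => ccccccCAc => cccccccAc => ccccccccc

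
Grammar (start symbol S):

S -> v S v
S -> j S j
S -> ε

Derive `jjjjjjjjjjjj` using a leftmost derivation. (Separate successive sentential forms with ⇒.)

S ⇒ jSj ⇒ jjSjj ⇒ jjjSjjj ⇒ jjjjSjjjj ⇒ jjjjjSjjjjj ⇒ jjjjjjSjjjjjj ⇒ jjjjjjjjjjjj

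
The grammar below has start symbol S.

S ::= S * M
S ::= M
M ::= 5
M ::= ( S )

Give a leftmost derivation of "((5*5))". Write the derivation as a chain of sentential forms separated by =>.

S=>M=>(S)=>(M)=>((S))=>((S*M))=>((M*M))=>((5*M))=>((5*5))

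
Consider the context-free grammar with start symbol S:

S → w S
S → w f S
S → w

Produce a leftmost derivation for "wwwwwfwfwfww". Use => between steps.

S => wS => wwS => wwwS => wwwwS => wwwwwfS => wwwwwfwfS => wwwwwfwfwfS => wwwwwfwfwfwS => wwwwwfwfwfww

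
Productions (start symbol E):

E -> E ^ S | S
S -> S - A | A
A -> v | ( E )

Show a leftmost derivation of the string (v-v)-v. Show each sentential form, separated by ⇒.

E ⇒ S   [E -> S]
S ⇒ S-A   [S -> S - A]
S-A ⇒ A-A   [S -> A]
A-A ⇒ (E)-A   [A -> ( E )]
(E)-A ⇒ (S)-A   [E -> S]
(S)-A ⇒ (S-A)-A   [S -> S - A]
(S-A)-A ⇒ (A-A)-A   [S -> A]
(A-A)-A ⇒ (v-A)-A   [A -> v]
(v-A)-A ⇒ (v-v)-A   [A -> v]
(v-v)-A ⇒ (v-v)-v   [A -> v]

E⇒S⇒S-A⇒A-A⇒(E)-A⇒(S)-A⇒(S-A)-A⇒(A-A)-A⇒(v-A)-A⇒(v-v)-A⇒(v-v)-v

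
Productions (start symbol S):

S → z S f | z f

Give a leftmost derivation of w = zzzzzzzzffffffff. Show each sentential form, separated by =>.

S => zSf   [S → z S f]
zSf => zzSff   [S → z S f]
zzSff => zzzSfff   [S → z S f]
zzzSfff => zzzzSffff   [S → z S f]
zzzzSffff => zzzzzSfffff   [S → z S f]
zzzzzSfffff => zzzzzzSffffff   [S → z S f]
zzzzzzSffffff => zzzzzzzSfffffff   [S → z S f]
zzzzzzzSfffffff => zzzzzzzzffffffff   [S → z f]

S=>zSf=>zzSff=>zzzSfff=>zzzzSffff=>zzzzzSfffff=>zzzzzzSffffff=>zzzzzzzSfffffff=>zzzzzzzzffffffff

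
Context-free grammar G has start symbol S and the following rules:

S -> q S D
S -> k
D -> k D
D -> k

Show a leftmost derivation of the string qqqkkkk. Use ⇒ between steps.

S ⇒ qSD   [S -> q S D]
qSD ⇒ qqSDD   [S -> q S D]
qqSDD ⇒ qqqSDDD   [S -> q S D]
qqqSDDD ⇒ qqqkDDD   [S -> k]
qqqkDDD ⇒ qqqkkDD   [D -> k]
qqqkkDD ⇒ qqqkkkD   [D -> k]
qqqkkkD ⇒ qqqkkkk   [D -> k]

S ⇒ qSD ⇒ qqSDD ⇒ qqqSDDD ⇒ qqqkDDD ⇒ qqqkkDD ⇒ qqqkkkD ⇒ qqqkkkk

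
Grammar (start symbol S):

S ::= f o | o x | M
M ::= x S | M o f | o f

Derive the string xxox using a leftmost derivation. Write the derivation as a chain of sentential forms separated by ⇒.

S ⇒ M   [S ::= M]
M ⇒ xS   [M ::= x S]
xS ⇒ xM   [S ::= M]
xM ⇒ xxS   [M ::= x S]
xxS ⇒ xxox   [S ::= o x]

S⇒M⇒xS⇒xM⇒xxS⇒xxox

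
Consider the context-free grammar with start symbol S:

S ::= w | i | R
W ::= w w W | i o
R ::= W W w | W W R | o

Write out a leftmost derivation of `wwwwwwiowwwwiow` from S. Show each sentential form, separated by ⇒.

S ⇒ R   [S ::= R]
R ⇒ WWw   [R ::= W W w]
WWw ⇒ wwWWw   [W ::= w w W]
wwWWw ⇒ wwwwWWw   [W ::= w w W]
wwwwWWw ⇒ wwwwwwWWw   [W ::= w w W]
wwwwwwWWw ⇒ wwwwwwioWw   [W ::= i o]
wwwwwwioWw ⇒ wwwwwwiowwWw   [W ::= w w W]
wwwwwwiowwWw ⇒ wwwwwwiowwwwWw   [W ::= w w W]
wwwwwwiowwwwWw ⇒ wwwwwwiowwwwiow   [W ::= i o]

S ⇒ R ⇒ WWw ⇒ wwWWw ⇒ wwwwWWw ⇒ wwwwwwWWw ⇒ wwwwwwioWw ⇒ wwwwwwiowwWw ⇒ wwwwwwiowwwwWw ⇒ wwwwwwiowwwwiow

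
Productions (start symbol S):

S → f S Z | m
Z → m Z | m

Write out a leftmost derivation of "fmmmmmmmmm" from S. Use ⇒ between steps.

S ⇒ fSZ   [S → f S Z]
fSZ ⇒ fmZ   [S → m]
fmZ ⇒ fmmZ   [Z → m Z]
fmmZ ⇒ fmmmZ   [Z → m Z]
fmmmZ ⇒ fmmmmZ   [Z → m Z]
fmmmmZ ⇒ fmmmmmZ   [Z → m Z]
fmmmmmZ ⇒ fmmmmmmZ   [Z → m Z]
fmmmmmmZ ⇒ fmmmmmmmZ   [Z → m Z]
fmmmmmmmZ ⇒ fmmmmmmmmZ   [Z → m Z]
fmmmmmmmmZ ⇒ fmmmmmmmmm   [Z → m]

S ⇒ fSZ ⇒ fmZ ⇒ fmmZ ⇒ fmmmZ ⇒ fmmmmZ ⇒ fmmmmmZ ⇒ fmmmmmmZ ⇒ fmmmmmmmZ ⇒ fmmmmmmmmZ ⇒ fmmmmmmmmm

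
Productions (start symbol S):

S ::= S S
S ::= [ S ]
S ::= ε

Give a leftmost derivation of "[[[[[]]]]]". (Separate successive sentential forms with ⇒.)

S⇒SS⇒[S]S⇒[[S]]S⇒[[SS]]S⇒[[[S]S]]S⇒[[[[S]]S]]S⇒[[[[[S]]]S]]S⇒[[[[[]]]S]]S⇒[[[[[]]]]]S⇒[[[[[]]]]]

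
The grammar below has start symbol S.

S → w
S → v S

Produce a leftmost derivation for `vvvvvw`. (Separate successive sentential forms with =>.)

S=>vS=>vvS=>vvvS=>vvvvS=>vvvvvS=>vvvvvw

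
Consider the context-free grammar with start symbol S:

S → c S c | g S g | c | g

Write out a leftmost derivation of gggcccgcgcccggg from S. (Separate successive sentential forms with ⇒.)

S ⇒ gSg ⇒ ggSgg ⇒ gggSggg ⇒ gggcScggg ⇒ gggccSccggg ⇒ gggcccScccggg ⇒ gggcccgSgcccggg ⇒ gggcccgcgcccggg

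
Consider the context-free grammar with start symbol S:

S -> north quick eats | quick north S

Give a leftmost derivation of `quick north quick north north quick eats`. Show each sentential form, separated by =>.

S => quick north S => quick north quick north S => quick north quick north north quick eats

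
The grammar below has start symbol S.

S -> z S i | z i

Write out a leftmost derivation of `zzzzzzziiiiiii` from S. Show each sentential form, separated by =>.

S => zSi => zzSii => zzzSiii => zzzzSiiii => zzzzzSiiiii => zzzzzzSiiiiii => zzzzzzziiiiiii

S => zSi   [S -> z S i]
zSi => zzSii   [S -> z S i]
zzSii => zzzSiii   [S -> z S i]
zzzSiii => zzzzSiiii   [S -> z S i]
zzzzSiiii => zzzzzSiiiii   [S -> z S i]
zzzzzSiiiii => zzzzzzSiiiiii   [S -> z S i]
zzzzzzSiiiiii => zzzzzzziiiiiii   [S -> z i]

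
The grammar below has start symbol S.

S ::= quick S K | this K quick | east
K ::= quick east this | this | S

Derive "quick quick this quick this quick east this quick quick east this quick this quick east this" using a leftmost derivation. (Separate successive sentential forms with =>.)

S => quick S K => quick quick S K K => quick quick this K quick K K => quick quick this S quick K K => quick quick this quick S K quick K K => quick quick this quick this K quick K quick K K => quick quick this quick this quick east this quick K quick K K => quick quick this quick this quick east this quick quick east this quick K K => quick quick this quick this quick east this quick quick east this quick this K => quick quick this quick this quick east this quick quick east this quick this quick east this

S => quick S K   [S ::= quick S K]
quick S K => quick quick S K K   [S ::= quick S K]
quick quick S K K => quick quick this K quick K K   [S ::= this K quick]
quick quick this K quick K K => quick quick this S quick K K   [K ::= S]
quick quick this S quick K K => quick quick this quick S K quick K K   [S ::= quick S K]
quick quick this quick S K quick K K => quick quick this quick this K quick K quick K K   [S ::= this K quick]
quick quick this quick this K quick K quick K K => quick quick this quick this quick east this quick K quick K K   [K ::= quick east this]
quick quick this quick this quick east this quick K quick K K => quick quick this quick this quick east this quick quick east this quick K K   [K ::= quick east this]
quick quick this quick this quick east this quick quick east this quick K K => quick quick this quick this quick east this quick quick east this quick this K   [K ::= this]
quick quick this quick this quick east this quick quick east this quick this K => quick quick this quick this quick east this quick quick east this quick this quick east this   [K ::= quick east this]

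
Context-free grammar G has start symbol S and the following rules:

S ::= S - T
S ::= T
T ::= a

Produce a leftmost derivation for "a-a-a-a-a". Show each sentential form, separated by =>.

S => S-T   [S ::= S - T]
S-T => S-T-T   [S ::= S - T]
S-T-T => S-T-T-T   [S ::= S - T]
S-T-T-T => S-T-T-T-T   [S ::= S - T]
S-T-T-T-T => T-T-T-T-T   [S ::= T]
T-T-T-T-T => a-T-T-T-T   [T ::= a]
a-T-T-T-T => a-a-T-T-T   [T ::= a]
a-a-T-T-T => a-a-a-T-T   [T ::= a]
a-a-a-T-T => a-a-a-a-T   [T ::= a]
a-a-a-a-T => a-a-a-a-a   [T ::= a]

S => S-T => S-T-T => S-T-T-T => S-T-T-T-T => T-T-T-T-T => a-T-T-T-T => a-a-T-T-T => a-a-a-T-T => a-a-a-a-T => a-a-a-a-a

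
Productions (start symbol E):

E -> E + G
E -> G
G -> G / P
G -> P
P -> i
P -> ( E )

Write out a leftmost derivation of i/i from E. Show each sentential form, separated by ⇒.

E ⇒ G ⇒ G/P ⇒ P/P ⇒ i/P ⇒ i/i

E ⇒ G   [E -> G]
G ⇒ G/P   [G -> G / P]
G/P ⇒ P/P   [G -> P]
P/P ⇒ i/P   [P -> i]
i/P ⇒ i/i   [P -> i]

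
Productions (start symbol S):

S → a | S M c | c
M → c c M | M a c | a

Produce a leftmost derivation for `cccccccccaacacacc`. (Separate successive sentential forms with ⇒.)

S⇒SMc⇒cMc⇒cccMc⇒cccccMc⇒cccccccMc⇒cccccccMacc⇒cccccccccMacc⇒cccccccccMacacc⇒cccccccccMacacacc⇒cccccccccaacacacc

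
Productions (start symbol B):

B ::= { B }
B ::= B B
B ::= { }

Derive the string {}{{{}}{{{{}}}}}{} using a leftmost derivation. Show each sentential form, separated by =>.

B => BB => BBB => {}BB => {}{B}B => {}{BB}B => {}{{B}B}B => {}{{{}}B}B => {}{{{}}{B}}B => {}{{{}}{{B}}}B => {}{{{}}{{{B}}}}B => {}{{{}}{{{{}}}}}B => {}{{{}}{{{{}}}}}{}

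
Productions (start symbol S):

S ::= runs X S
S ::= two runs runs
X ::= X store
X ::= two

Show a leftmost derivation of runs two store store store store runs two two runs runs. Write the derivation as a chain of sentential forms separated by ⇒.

S ⇒ runs X S ⇒ runs X store S ⇒ runs X store store S ⇒ runs X store store store S ⇒ runs X store store store store S ⇒ runs two store store store store S ⇒ runs two store store store store runs X S ⇒ runs two store store store store runs two S ⇒ runs two store store store store runs two two runs runs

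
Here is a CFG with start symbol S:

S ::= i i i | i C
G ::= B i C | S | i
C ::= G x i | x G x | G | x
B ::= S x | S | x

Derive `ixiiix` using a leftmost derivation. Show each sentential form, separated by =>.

S => iC => ixGx => ixSx => ixiiix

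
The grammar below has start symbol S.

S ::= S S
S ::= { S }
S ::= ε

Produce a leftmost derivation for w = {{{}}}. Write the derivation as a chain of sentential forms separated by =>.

S => {S} => {SS} => {{S}S} => {{{S}}S} => {{{}}S} => {{{}}}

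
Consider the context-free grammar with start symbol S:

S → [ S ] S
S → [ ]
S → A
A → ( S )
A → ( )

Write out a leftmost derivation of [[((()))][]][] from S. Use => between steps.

S => [S]S => [[S]S]S => [[A]S]S => [[(S)]S]S => [[(A)]S]S => [[((S))]S]S => [[((A))]S]S => [[((()))]S]S => [[((()))][]]S => [[((()))][]][]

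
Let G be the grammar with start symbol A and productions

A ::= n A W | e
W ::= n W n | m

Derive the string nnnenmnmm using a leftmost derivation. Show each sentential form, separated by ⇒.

A⇒nAW⇒nnAWW⇒nnnAWWW⇒nnneWWW⇒nnnenWnWW⇒nnnenmnWW⇒nnnenmnmW⇒nnnenmnmm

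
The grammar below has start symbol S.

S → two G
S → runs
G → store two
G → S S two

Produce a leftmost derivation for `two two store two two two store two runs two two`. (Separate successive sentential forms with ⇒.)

S ⇒ two G   [S → two G]
two G ⇒ two S S two   [G → S S two]
two S S two ⇒ two two G S two   [S → two G]
two two G S two ⇒ two two store two S two   [G → store two]
two two store two S two ⇒ two two store two two G two   [S → two G]
two two store two two G two ⇒ two two store two two S S two two   [G → S S two]
two two store two two S S two two ⇒ two two store two two two G S two two   [S → two G]
two two store two two two G S two two ⇒ two two store two two two store two S two two   [G → store two]
two two store two two two store two S two two ⇒ two two store two two two store two runs two two   [S → runs]

S ⇒ two G ⇒ two S S two ⇒ two two G S two ⇒ two two store two S two ⇒ two two store two two G two ⇒ two two store two two S S two two ⇒ two two store two two two G S two two ⇒ two two store two two two store two S two two ⇒ two two store two two two store two runs two two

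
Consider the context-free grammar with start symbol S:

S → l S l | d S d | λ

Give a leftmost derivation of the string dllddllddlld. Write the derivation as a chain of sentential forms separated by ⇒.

S ⇒ dSd ⇒ dlSld ⇒ dllSlld ⇒ dlldSdlld ⇒ dllddSddlld ⇒ dllddlSlddlld ⇒ dllddllddlld

S ⇒ dSd   [S → d S d]
dSd ⇒ dlSld   [S → l S l]
dlSld ⇒ dllSlld   [S → l S l]
dllSlld ⇒ dlldSdlld   [S → d S d]
dlldSdlld ⇒ dllddSddlld   [S → d S d]
dllddSddlld ⇒ dllddlSlddlld   [S → l S l]
dllddlSlddlld ⇒ dllddllddlld   [S → λ]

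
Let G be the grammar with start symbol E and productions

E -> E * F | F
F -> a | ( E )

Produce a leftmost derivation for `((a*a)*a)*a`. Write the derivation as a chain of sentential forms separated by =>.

E => E*F   [E -> E * F]
E*F => F*F   [E -> F]
F*F => (E)*F   [F -> ( E )]
(E)*F => (E*F)*F   [E -> E * F]
(E*F)*F => (F*F)*F   [E -> F]
(F*F)*F => ((E)*F)*F   [F -> ( E )]
((E)*F)*F => ((E*F)*F)*F   [E -> E * F]
((E*F)*F)*F => ((F*F)*F)*F   [E -> F]
((F*F)*F)*F => ((a*F)*F)*F   [F -> a]
((a*F)*F)*F => ((a*a)*F)*F   [F -> a]
((a*a)*F)*F => ((a*a)*a)*F   [F -> a]
((a*a)*a)*F => ((a*a)*a)*a   [F -> a]

E=>E*F=>F*F=>(E)*F=>(E*F)*F=>(F*F)*F=>((E)*F)*F=>((E*F)*F)*F=>((F*F)*F)*F=>((a*F)*F)*F=>((a*a)*F)*F=>((a*a)*a)*F=>((a*a)*a)*a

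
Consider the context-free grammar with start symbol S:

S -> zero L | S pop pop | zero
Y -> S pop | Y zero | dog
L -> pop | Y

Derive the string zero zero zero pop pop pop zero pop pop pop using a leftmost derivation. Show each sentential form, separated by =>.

S => zero L => zero Y => zero S pop => zero S pop pop pop => zero zero L pop pop pop => zero zero Y pop pop pop => zero zero Y zero pop pop pop => zero zero S pop zero pop pop pop => zero zero S pop pop pop zero pop pop pop => zero zero zero pop pop pop zero pop pop pop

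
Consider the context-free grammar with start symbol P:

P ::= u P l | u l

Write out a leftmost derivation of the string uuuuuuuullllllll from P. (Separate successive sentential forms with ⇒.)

P ⇒ uPl   [P ::= u P l]
uPl ⇒ uuPll   [P ::= u P l]
uuPll ⇒ uuuPlll   [P ::= u P l]
uuuPlll ⇒ uuuuPllll   [P ::= u P l]
uuuuPllll ⇒ uuuuuPlllll   [P ::= u P l]
uuuuuPlllll ⇒ uuuuuuPllllll   [P ::= u P l]
uuuuuuPllllll ⇒ uuuuuuuPlllllll   [P ::= u P l]
uuuuuuuPlllllll ⇒ uuuuuuuullllllll   [P ::= u l]

P ⇒ uPl ⇒ uuPll ⇒ uuuPlll ⇒ uuuuPllll ⇒ uuuuuPlllll ⇒ uuuuuuPllllll ⇒ uuuuuuuPlllllll ⇒ uuuuuuuullllllll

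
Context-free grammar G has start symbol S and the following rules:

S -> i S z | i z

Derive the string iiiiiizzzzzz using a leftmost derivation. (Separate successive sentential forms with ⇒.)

S⇒iSz⇒iiSzz⇒iiiSzzz⇒iiiiSzzzz⇒iiiiiSzzzzz⇒iiiiiizzzzzz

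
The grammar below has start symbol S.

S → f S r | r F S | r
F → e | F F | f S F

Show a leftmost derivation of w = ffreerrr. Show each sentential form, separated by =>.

S=>fSr=>ffSrr=>ffrFSrr=>ffrFFSrr=>ffreFSrr=>ffreeSrr=>ffreerrr

S => fSr   [S → f S r]
fSr => ffSrr   [S → f S r]
ffSrr => ffrFSrr   [S → r F S]
ffrFSrr => ffrFFSrr   [F → F F]
ffrFFSrr => ffreFSrr   [F → e]
ffreFSrr => ffreeSrr   [F → e]
ffreeSrr => ffreerrr   [S → r]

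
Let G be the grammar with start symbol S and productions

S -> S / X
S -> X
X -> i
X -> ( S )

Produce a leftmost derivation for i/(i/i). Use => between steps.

S=>S/X=>X/X=>i/X=>i/(S)=>i/(S/X)=>i/(X/X)=>i/(i/X)=>i/(i/i)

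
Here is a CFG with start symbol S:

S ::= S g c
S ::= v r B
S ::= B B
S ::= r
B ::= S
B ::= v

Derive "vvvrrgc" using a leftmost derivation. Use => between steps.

S=>BB=>vB=>vS=>vBB=>vvB=>vvS=>vvvrB=>vvvrS=>vvvrSgc=>vvvrrgc

S => BB   [S ::= B B]
BB => vB   [B ::= v]
vB => vS   [B ::= S]
vS => vBB   [S ::= B B]
vBB => vvB   [B ::= v]
vvB => vvS   [B ::= S]
vvS => vvvrB   [S ::= v r B]
vvvrB => vvvrS   [B ::= S]
vvvrS => vvvrSgc   [S ::= S g c]
vvvrSgc => vvvrrgc   [S ::= r]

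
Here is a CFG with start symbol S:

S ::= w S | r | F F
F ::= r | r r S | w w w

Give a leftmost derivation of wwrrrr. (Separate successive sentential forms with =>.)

S => wS => wwS => wwFF => wwrF => wwrrrS => wwrrrr

S => wS   [S ::= w S]
wS => wwS   [S ::= w S]
wwS => wwFF   [S ::= F F]
wwFF => wwrF   [F ::= r]
wwrF => wwrrrS   [F ::= r r S]
wwrrrS => wwrrrr   [S ::= r]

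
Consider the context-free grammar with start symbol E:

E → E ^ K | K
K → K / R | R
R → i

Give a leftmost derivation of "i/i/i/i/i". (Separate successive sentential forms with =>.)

E => K => K/R => K/R/R => K/R/R/R => K/R/R/R/R => R/R/R/R/R => i/R/R/R/R => i/i/R/R/R => i/i/i/R/R => i/i/i/i/R => i/i/i/i/i

E => K   [E → K]
K => K/R   [K → K / R]
K/R => K/R/R   [K → K / R]
K/R/R => K/R/R/R   [K → K / R]
K/R/R/R => K/R/R/R/R   [K → K / R]
K/R/R/R/R => R/R/R/R/R   [K → R]
R/R/R/R/R => i/R/R/R/R   [R → i]
i/R/R/R/R => i/i/R/R/R   [R → i]
i/i/R/R/R => i/i/i/R/R   [R → i]
i/i/i/R/R => i/i/i/i/R   [R → i]
i/i/i/i/R => i/i/i/i/i   [R → i]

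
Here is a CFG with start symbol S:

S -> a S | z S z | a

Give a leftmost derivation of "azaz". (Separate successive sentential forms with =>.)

S => aS => azSz => azaz

S => aS   [S -> a S]
aS => azSz   [S -> z S z]
azSz => azaz   [S -> a]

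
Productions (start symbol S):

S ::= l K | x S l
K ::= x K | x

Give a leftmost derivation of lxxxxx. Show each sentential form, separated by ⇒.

S⇒lK⇒lxK⇒lxxK⇒lxxxK⇒lxxxxK⇒lxxxxx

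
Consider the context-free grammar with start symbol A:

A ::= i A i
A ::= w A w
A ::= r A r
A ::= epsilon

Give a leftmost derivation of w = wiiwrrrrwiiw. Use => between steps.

A => wAw => wiAiw => wiiAiiw => wiiwAwiiw => wiiwrArwiiw => wiiwrrArrwiiw => wiiwrrrrwiiw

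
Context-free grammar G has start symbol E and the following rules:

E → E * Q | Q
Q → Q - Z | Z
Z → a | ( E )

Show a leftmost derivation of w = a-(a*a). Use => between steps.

E=>Q=>Q-Z=>Z-Z=>a-Z=>a-(E)=>a-(E*Q)=>a-(Q*Q)=>a-(Z*Q)=>a-(a*Q)=>a-(a*Z)=>a-(a*a)

E => Q   [E → Q]
Q => Q-Z   [Q → Q - Z]
Q-Z => Z-Z   [Q → Z]
Z-Z => a-Z   [Z → a]
a-Z => a-(E)   [Z → ( E )]
a-(E) => a-(E*Q)   [E → E * Q]
a-(E*Q) => a-(Q*Q)   [E → Q]
a-(Q*Q) => a-(Z*Q)   [Q → Z]
a-(Z*Q) => a-(a*Q)   [Z → a]
a-(a*Q) => a-(a*Z)   [Q → Z]
a-(a*Z) => a-(a*a)   [Z → a]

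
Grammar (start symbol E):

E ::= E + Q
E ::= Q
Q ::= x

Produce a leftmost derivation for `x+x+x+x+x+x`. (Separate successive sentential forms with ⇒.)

E ⇒ E+Q   [E ::= E + Q]
E+Q ⇒ E+Q+Q   [E ::= E + Q]
E+Q+Q ⇒ E+Q+Q+Q   [E ::= E + Q]
E+Q+Q+Q ⇒ E+Q+Q+Q+Q   [E ::= E + Q]
E+Q+Q+Q+Q ⇒ E+Q+Q+Q+Q+Q   [E ::= E + Q]
E+Q+Q+Q+Q+Q ⇒ Q+Q+Q+Q+Q+Q   [E ::= Q]
Q+Q+Q+Q+Q+Q ⇒ x+Q+Q+Q+Q+Q   [Q ::= x]
x+Q+Q+Q+Q+Q ⇒ x+x+Q+Q+Q+Q   [Q ::= x]
x+x+Q+Q+Q+Q ⇒ x+x+x+Q+Q+Q   [Q ::= x]
x+x+x+Q+Q+Q ⇒ x+x+x+x+Q+Q   [Q ::= x]
x+x+x+x+Q+Q ⇒ x+x+x+x+x+Q   [Q ::= x]
x+x+x+x+x+Q ⇒ x+x+x+x+x+x   [Q ::= x]

E ⇒ E+Q ⇒ E+Q+Q ⇒ E+Q+Q+Q ⇒ E+Q+Q+Q+Q ⇒ E+Q+Q+Q+Q+Q ⇒ Q+Q+Q+Q+Q+Q ⇒ x+Q+Q+Q+Q+Q ⇒ x+x+Q+Q+Q+Q ⇒ x+x+x+Q+Q+Q ⇒ x+x+x+x+Q+Q ⇒ x+x+x+x+x+Q ⇒ x+x+x+x+x+x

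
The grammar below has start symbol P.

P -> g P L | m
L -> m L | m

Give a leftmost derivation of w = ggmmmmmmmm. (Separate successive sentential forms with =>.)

P => gPL => ggPLL => ggmLL => ggmmL => ggmmmL => ggmmmmL => ggmmmmmL => ggmmmmmmL => ggmmmmmmmL => ggmmmmmmmm

P => gPL   [P -> g P L]
gPL => ggPLL   [P -> g P L]
ggPLL => ggmLL   [P -> m]
ggmLL => ggmmL   [L -> m]
ggmmL => ggmmmL   [L -> m L]
ggmmmL => ggmmmmL   [L -> m L]
ggmmmmL => ggmmmmmL   [L -> m L]
ggmmmmmL => ggmmmmmmL   [L -> m L]
ggmmmmmmL => ggmmmmmmmL   [L -> m L]
ggmmmmmmmL => ggmmmmmmmm   [L -> m]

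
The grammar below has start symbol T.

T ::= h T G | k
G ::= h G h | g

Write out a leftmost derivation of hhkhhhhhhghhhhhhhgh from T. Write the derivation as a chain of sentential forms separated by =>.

T => hTG   [T ::= h T G]
hTG => hhTGG   [T ::= h T G]
hhTGG => hhkGG   [T ::= k]
hhkGG => hhkhGhG   [G ::= h G h]
hhkhGhG => hhkhhGhhG   [G ::= h G h]
hhkhhGhhG => hhkhhhGhhhG   [G ::= h G h]
hhkhhhGhhhG => hhkhhhhGhhhhG   [G ::= h G h]
hhkhhhhGhhhhG => hhkhhhhhGhhhhhG   [G ::= h G h]
hhkhhhhhGhhhhhG => hhkhhhhhhGhhhhhhG   [G ::= h G h]
hhkhhhhhhGhhhhhhG => hhkhhhhhhghhhhhhG   [G ::= g]
hhkhhhhhhghhhhhhG => hhkhhhhhhghhhhhhhGh   [G ::= h G h]
hhkhhhhhhghhhhhhhGh => hhkhhhhhhghhhhhhhgh   [G ::= g]

T => hTG => hhTGG => hhkGG => hhkhGhG => hhkhhGhhG => hhkhhhGhhhG => hhkhhhhGhhhhG => hhkhhhhhGhhhhhG => hhkhhhhhhGhhhhhhG => hhkhhhhhhghhhhhhG => hhkhhhhhhghhhhhhhGh => hhkhhhhhhghhhhhhhgh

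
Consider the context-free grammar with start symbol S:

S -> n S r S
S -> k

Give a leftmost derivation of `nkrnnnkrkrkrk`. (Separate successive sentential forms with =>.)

S => nSrS => nkrS => nkrnSrS => nkrnnSrSrS => nkrnnnSrSrSrS => nkrnnnkrSrSrS => nkrnnnkrkrSrS => nkrnnnkrkrkrS => nkrnnnkrkrkrk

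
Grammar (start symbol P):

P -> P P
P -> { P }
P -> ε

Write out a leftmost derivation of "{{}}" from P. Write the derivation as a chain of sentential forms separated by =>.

P => PP => {P}P => {PP}P => {PPP}P => {{P}PP}P => {{}PP}P => {{}P}P => {{}}P => {{}}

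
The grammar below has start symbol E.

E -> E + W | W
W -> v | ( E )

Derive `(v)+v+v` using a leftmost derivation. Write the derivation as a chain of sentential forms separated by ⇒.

E ⇒ E+W ⇒ E+W+W ⇒ W+W+W ⇒ (E)+W+W ⇒ (W)+W+W ⇒ (v)+W+W ⇒ (v)+v+W ⇒ (v)+v+v

E ⇒ E+W   [E -> E + W]
E+W ⇒ E+W+W   [E -> E + W]
E+W+W ⇒ W+W+W   [E -> W]
W+W+W ⇒ (E)+W+W   [W -> ( E )]
(E)+W+W ⇒ (W)+W+W   [E -> W]
(W)+W+W ⇒ (v)+W+W   [W -> v]
(v)+W+W ⇒ (v)+v+W   [W -> v]
(v)+v+W ⇒ (v)+v+v   [W -> v]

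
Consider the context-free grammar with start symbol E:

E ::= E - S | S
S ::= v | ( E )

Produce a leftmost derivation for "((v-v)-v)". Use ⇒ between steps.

E ⇒ S ⇒ (E) ⇒ (E-S) ⇒ (S-S) ⇒ ((E)-S) ⇒ ((E-S)-S) ⇒ ((S-S)-S) ⇒ ((v-S)-S) ⇒ ((v-v)-S) ⇒ ((v-v)-v)

E ⇒ S   [E ::= S]
S ⇒ (E)   [S ::= ( E )]
(E) ⇒ (E-S)   [E ::= E - S]
(E-S) ⇒ (S-S)   [E ::= S]
(S-S) ⇒ ((E)-S)   [S ::= ( E )]
((E)-S) ⇒ ((E-S)-S)   [E ::= E - S]
((E-S)-S) ⇒ ((S-S)-S)   [E ::= S]
((S-S)-S) ⇒ ((v-S)-S)   [S ::= v]
((v-S)-S) ⇒ ((v-v)-S)   [S ::= v]
((v-v)-S) ⇒ ((v-v)-v)   [S ::= v]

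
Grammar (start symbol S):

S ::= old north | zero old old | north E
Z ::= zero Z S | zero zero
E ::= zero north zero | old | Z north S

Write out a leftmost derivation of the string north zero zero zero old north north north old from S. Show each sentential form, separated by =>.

S => north E => north Z north S => north zero Z S north S => north zero zero zero S north S => north zero zero zero old north north S => north zero zero zero old north north north E => north zero zero zero old north north north old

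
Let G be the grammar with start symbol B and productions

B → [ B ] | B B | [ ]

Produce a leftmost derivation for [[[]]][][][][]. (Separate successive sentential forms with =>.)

B => BB   [B → B B]
BB => BBB   [B → B B]
BBB => BBBB   [B → B B]
BBBB => BBBBB   [B → B B]
BBBBB => [B]BBBB   [B → [ B ]]
[B]BBBB => [[B]]BBBB   [B → [ B ]]
[[B]]BBBB => [[[]]]BBBB   [B → [ ]]
[[[]]]BBBB => [[[]]][]BBB   [B → [ ]]
[[[]]][]BBB => [[[]]][][]BB   [B → [ ]]
[[[]]][][]BB => [[[]]][][][]B   [B → [ ]]
[[[]]][][][]B => [[[]]][][][][]   [B → [ ]]

B => BB => BBB => BBBB => BBBBB => [B]BBBB => [[B]]BBBB => [[[]]]BBBB => [[[]]][]BBB => [[[]]][][]BB => [[[]]][][][]B => [[[]]][][][][]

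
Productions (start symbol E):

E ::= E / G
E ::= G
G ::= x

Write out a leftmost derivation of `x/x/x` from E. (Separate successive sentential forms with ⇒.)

E⇒E/G⇒E/G/G⇒G/G/G⇒x/G/G⇒x/x/G⇒x/x/x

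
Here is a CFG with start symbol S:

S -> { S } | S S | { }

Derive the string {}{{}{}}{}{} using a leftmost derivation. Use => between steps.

S => SS   [S -> S S]
SS => {}S   [S -> { }]
{}S => {}SS   [S -> S S]
{}SS => {}SSS   [S -> S S]
{}SSS => {}{S}SS   [S -> { S }]
{}{S}SS => {}{SS}SS   [S -> S S]
{}{SS}SS => {}{{}S}SS   [S -> { }]
{}{{}S}SS => {}{{}{}}SS   [S -> { }]
{}{{}{}}SS => {}{{}{}}{}S   [S -> { }]
{}{{}{}}{}S => {}{{}{}}{}{}   [S -> { }]

S=>SS=>{}S=>{}SS=>{}SSS=>{}{S}SS=>{}{SS}SS=>{}{{}S}SS=>{}{{}{}}SS=>{}{{}{}}{}S=>{}{{}{}}{}{}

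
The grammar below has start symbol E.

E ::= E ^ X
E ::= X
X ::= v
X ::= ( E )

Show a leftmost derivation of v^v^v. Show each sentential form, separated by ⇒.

E ⇒ E^X   [E ::= E ^ X]
E^X ⇒ E^X^X   [E ::= E ^ X]
E^X^X ⇒ X^X^X   [E ::= X]
X^X^X ⇒ v^X^X   [X ::= v]
v^X^X ⇒ v^v^X   [X ::= v]
v^v^X ⇒ v^v^v   [X ::= v]

E ⇒ E^X ⇒ E^X^X ⇒ X^X^X ⇒ v^X^X ⇒ v^v^X ⇒ v^v^v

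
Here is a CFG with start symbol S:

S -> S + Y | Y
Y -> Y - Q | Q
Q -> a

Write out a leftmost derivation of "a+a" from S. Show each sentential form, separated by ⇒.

S ⇒ S+Y   [S -> S + Y]
S+Y ⇒ Y+Y   [S -> Y]
Y+Y ⇒ Q+Y   [Y -> Q]
Q+Y ⇒ a+Y   [Q -> a]
a+Y ⇒ a+Q   [Y -> Q]
a+Q ⇒ a+a   [Q -> a]

S ⇒ S+Y ⇒ Y+Y ⇒ Q+Y ⇒ a+Y ⇒ a+Q ⇒ a+a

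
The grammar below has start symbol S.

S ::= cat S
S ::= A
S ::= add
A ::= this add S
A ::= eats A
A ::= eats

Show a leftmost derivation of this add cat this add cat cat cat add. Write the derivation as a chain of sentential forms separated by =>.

S => A => this add S => this add cat S => this add cat A => this add cat this add S => this add cat this add cat S => this add cat this add cat cat S => this add cat this add cat cat cat S => this add cat this add cat cat cat add

S => A   [S ::= A]
A => this add S   [A ::= this add S]
this add S => this add cat S   [S ::= cat S]
this add cat S => this add cat A   [S ::= A]
this add cat A => this add cat this add S   [A ::= this add S]
this add cat this add S => this add cat this add cat S   [S ::= cat S]
this add cat this add cat S => this add cat this add cat cat S   [S ::= cat S]
this add cat this add cat cat S => this add cat this add cat cat cat S   [S ::= cat S]
this add cat this add cat cat cat S => this add cat this add cat cat cat add   [S ::= add]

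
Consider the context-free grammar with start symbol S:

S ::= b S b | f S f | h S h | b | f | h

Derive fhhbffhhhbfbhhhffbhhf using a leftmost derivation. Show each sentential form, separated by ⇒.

S⇒fSf⇒fhShf⇒fhhShhf⇒fhhbSbhhf⇒fhhbfSfbhhf⇒fhhbffSffbhhf⇒fhhbffhShffbhhf⇒fhhbffhhShhffbhhf⇒fhhbffhhhShhhffbhhf⇒fhhbffhhhbSbhhhffbhhf⇒fhhbffhhhbfbhhhffbhhf

S ⇒ fSf   [S ::= f S f]
fSf ⇒ fhShf   [S ::= h S h]
fhShf ⇒ fhhShhf   [S ::= h S h]
fhhShhf ⇒ fhhbSbhhf   [S ::= b S b]
fhhbSbhhf ⇒ fhhbfSfbhhf   [S ::= f S f]
fhhbfSfbhhf ⇒ fhhbffSffbhhf   [S ::= f S f]
fhhbffSffbhhf ⇒ fhhbffhShffbhhf   [S ::= h S h]
fhhbffhShffbhhf ⇒ fhhbffhhShhffbhhf   [S ::= h S h]
fhhbffhhShhffbhhf ⇒ fhhbffhhhShhhffbhhf   [S ::= h S h]
fhhbffhhhShhhffbhhf ⇒ fhhbffhhhbSbhhhffbhhf   [S ::= b S b]
fhhbffhhhbSbhhhffbhhf ⇒ fhhbffhhhbfbhhhffbhhf   [S ::= f]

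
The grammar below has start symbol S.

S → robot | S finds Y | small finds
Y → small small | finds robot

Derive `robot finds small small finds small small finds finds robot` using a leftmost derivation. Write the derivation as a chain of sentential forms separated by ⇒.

S ⇒ S finds Y ⇒ S finds Y finds Y ⇒ S finds Y finds Y finds Y ⇒ robot finds Y finds Y finds Y ⇒ robot finds small small finds Y finds Y ⇒ robot finds small small finds small small finds Y ⇒ robot finds small small finds small small finds finds robot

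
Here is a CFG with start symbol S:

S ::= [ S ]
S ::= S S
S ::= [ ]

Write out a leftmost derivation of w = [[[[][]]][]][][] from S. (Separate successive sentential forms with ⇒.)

S ⇒ SS ⇒ SSS ⇒ [S]SS ⇒ [SS]SS ⇒ [[S]S]SS ⇒ [[[S]]S]SS ⇒ [[[SS]]S]SS ⇒ [[[[]S]]S]SS ⇒ [[[[][]]]S]SS ⇒ [[[[][]]][]]SS ⇒ [[[[][]]][]][]S ⇒ [[[[][]]][]][][]

S ⇒ SS   [S ::= S S]
SS ⇒ SSS   [S ::= S S]
SSS ⇒ [S]SS   [S ::= [ S ]]
[S]SS ⇒ [SS]SS   [S ::= S S]
[SS]SS ⇒ [[S]S]SS   [S ::= [ S ]]
[[S]S]SS ⇒ [[[S]]S]SS   [S ::= [ S ]]
[[[S]]S]SS ⇒ [[[SS]]S]SS   [S ::= S S]
[[[SS]]S]SS ⇒ [[[[]S]]S]SS   [S ::= [ ]]
[[[[]S]]S]SS ⇒ [[[[][]]]S]SS   [S ::= [ ]]
[[[[][]]]S]SS ⇒ [[[[][]]][]]SS   [S ::= [ ]]
[[[[][]]][]]SS ⇒ [[[[][]]][]][]S   [S ::= [ ]]
[[[[][]]][]][]S ⇒ [[[[][]]][]][][]   [S ::= [ ]]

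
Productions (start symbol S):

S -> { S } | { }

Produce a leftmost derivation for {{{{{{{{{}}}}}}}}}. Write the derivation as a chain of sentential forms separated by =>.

S=>{S}=>{{S}}=>{{{S}}}=>{{{{S}}}}=>{{{{{S}}}}}=>{{{{{{S}}}}}}=>{{{{{{{S}}}}}}}=>{{{{{{{{S}}}}}}}}=>{{{{{{{{{}}}}}}}}}

S => {S}   [S -> { S }]
{S} => {{S}}   [S -> { S }]
{{S}} => {{{S}}}   [S -> { S }]
{{{S}}} => {{{{S}}}}   [S -> { S }]
{{{{S}}}} => {{{{{S}}}}}   [S -> { S }]
{{{{{S}}}}} => {{{{{{S}}}}}}   [S -> { S }]
{{{{{{S}}}}}} => {{{{{{{S}}}}}}}   [S -> { S }]
{{{{{{{S}}}}}}} => {{{{{{{{S}}}}}}}}   [S -> { S }]
{{{{{{{{S}}}}}}}} => {{{{{{{{{}}}}}}}}}   [S -> { }]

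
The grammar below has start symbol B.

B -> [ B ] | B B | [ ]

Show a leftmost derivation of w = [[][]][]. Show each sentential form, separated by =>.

B=>BB=>[B]B=>[BB]B=>[[]B]B=>[[][]]B=>[[][]][]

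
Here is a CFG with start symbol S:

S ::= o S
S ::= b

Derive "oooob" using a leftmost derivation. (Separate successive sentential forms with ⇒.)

S ⇒ oS ⇒ ooS ⇒ oooS ⇒ ooooS ⇒ oooob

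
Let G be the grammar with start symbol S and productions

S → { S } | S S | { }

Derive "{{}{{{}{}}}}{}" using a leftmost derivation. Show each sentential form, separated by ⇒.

S ⇒ SS   [S → S S]
SS ⇒ {S}S   [S → { S }]
{S}S ⇒ {SS}S   [S → S S]
{SS}S ⇒ {{}S}S   [S → { }]
{{}S}S ⇒ {{}{S}}S   [S → { S }]
{{}{S}}S ⇒ {{}{{S}}}S   [S → { S }]
{{}{{S}}}S ⇒ {{}{{SS}}}S   [S → S S]
{{}{{SS}}}S ⇒ {{}{{{}S}}}S   [S → { }]
{{}{{{}S}}}S ⇒ {{}{{{}{}}}}S   [S → { }]
{{}{{{}{}}}}S ⇒ {{}{{{}{}}}}{}   [S → { }]

S ⇒ SS ⇒ {S}S ⇒ {SS}S ⇒ {{}S}S ⇒ {{}{S}}S ⇒ {{}{{S}}}S ⇒ {{}{{SS}}}S ⇒ {{}{{{}S}}}S ⇒ {{}{{{}{}}}}S ⇒ {{}{{{}{}}}}{}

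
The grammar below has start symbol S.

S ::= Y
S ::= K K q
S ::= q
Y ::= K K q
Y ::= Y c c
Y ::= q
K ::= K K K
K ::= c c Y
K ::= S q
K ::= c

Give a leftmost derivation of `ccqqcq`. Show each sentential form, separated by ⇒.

S ⇒ Y   [S ::= Y]
Y ⇒ KKq   [Y ::= K K q]
KKq ⇒ KKKKq   [K ::= K K K]
KKKKq ⇒ cKKKq   [K ::= c]
cKKKq ⇒ ccKKq   [K ::= c]
ccKKq ⇒ ccSqKq   [K ::= S q]
ccSqKq ⇒ ccYqKq   [S ::= Y]
ccYqKq ⇒ ccqqKq   [Y ::= q]
ccqqKq ⇒ ccqqcq   [K ::= c]

S⇒Y⇒KKq⇒KKKKq⇒cKKKq⇒ccKKq⇒ccSqKq⇒ccYqKq⇒ccqqKq⇒ccqqcq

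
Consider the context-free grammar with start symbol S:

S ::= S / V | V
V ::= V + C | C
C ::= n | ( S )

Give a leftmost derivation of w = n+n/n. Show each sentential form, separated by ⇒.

S ⇒ S/V ⇒ V/V ⇒ V+C/V ⇒ C+C/V ⇒ n+C/V ⇒ n+n/V ⇒ n+n/C ⇒ n+n/n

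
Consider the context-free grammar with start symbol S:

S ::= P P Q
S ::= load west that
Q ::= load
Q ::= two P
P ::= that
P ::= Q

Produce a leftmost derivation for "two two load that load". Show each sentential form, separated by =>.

S => P P Q   [S ::= P P Q]
P P Q => Q P Q   [P ::= Q]
Q P Q => two P P Q   [Q ::= two P]
two P P Q => two Q P Q   [P ::= Q]
two Q P Q => two two P P Q   [Q ::= two P]
two two P P Q => two two Q P Q   [P ::= Q]
two two Q P Q => two two load P Q   [Q ::= load]
two two load P Q => two two load that Q   [P ::= that]
two two load that Q => two two load that load   [Q ::= load]

S => P P Q => Q P Q => two P P Q => two Q P Q => two two P P Q => two two Q P Q => two two load P Q => two two load that Q => two two load that load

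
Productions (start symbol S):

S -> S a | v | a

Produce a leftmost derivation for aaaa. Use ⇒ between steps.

S⇒Sa⇒Saa⇒Saaa⇒aaaa

S ⇒ Sa   [S -> S a]
Sa ⇒ Saa   [S -> S a]
Saa ⇒ Saaa   [S -> S a]
Saaa ⇒ aaaa   [S -> a]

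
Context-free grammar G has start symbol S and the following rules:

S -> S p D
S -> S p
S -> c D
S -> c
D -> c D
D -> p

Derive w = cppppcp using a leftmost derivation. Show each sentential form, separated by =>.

S => SpD => SppD => SpppD => cDpppD => cppppD => cppppcD => cppppcp

S => SpD   [S -> S p D]
SpD => SppD   [S -> S p]
SppD => SpppD   [S -> S p]
SpppD => cDpppD   [S -> c D]
cDpppD => cppppD   [D -> p]
cppppD => cppppcD   [D -> c D]
cppppcD => cppppcp   [D -> p]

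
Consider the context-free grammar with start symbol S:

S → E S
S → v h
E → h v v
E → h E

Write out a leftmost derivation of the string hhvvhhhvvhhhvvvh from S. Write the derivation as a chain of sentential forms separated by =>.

S=>ES=>hES=>hhvvS=>hhvvES=>hhvvhES=>hhvvhhES=>hhvvhhhvvS=>hhvvhhhvvES=>hhvvhhhvvhES=>hhvvhhhvvhhES=>hhvvhhhvvhhhvvS=>hhvvhhhvvhhhvvvh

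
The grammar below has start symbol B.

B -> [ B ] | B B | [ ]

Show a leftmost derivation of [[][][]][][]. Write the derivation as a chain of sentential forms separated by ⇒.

B ⇒ BB   [B -> B B]
BB ⇒ BBB   [B -> B B]
BBB ⇒ [B]BB   [B -> [ B ]]
[B]BB ⇒ [BB]BB   [B -> B B]
[BB]BB ⇒ [BBB]BB   [B -> B B]
[BBB]BB ⇒ [[]BB]BB   [B -> [ ]]
[[]BB]BB ⇒ [[][]B]BB   [B -> [ ]]
[[][]B]BB ⇒ [[][][]]BB   [B -> [ ]]
[[][][]]BB ⇒ [[][][]][]B   [B -> [ ]]
[[][][]][]B ⇒ [[][][]][][]   [B -> [ ]]

B ⇒ BB ⇒ BBB ⇒ [B]BB ⇒ [BB]BB ⇒ [BBB]BB ⇒ [[]BB]BB ⇒ [[][]B]BB ⇒ [[][][]]BB ⇒ [[][][]][]B ⇒ [[][][]][][]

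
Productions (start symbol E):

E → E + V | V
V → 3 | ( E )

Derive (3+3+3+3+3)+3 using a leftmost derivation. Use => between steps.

E=>E+V=>V+V=>(E)+V=>(E+V)+V=>(E+V+V)+V=>(E+V+V+V)+V=>(E+V+V+V+V)+V=>(V+V+V+V+V)+V=>(3+V+V+V+V)+V=>(3+3+V+V+V)+V=>(3+3+3+V+V)+V=>(3+3+3+3+V)+V=>(3+3+3+3+3)+V=>(3+3+3+3+3)+3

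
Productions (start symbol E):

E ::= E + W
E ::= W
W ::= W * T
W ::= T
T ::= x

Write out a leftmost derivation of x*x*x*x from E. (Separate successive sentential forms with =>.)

E=>W=>W*T=>W*T*T=>W*T*T*T=>T*T*T*T=>x*T*T*T=>x*x*T*T=>x*x*x*T=>x*x*x*x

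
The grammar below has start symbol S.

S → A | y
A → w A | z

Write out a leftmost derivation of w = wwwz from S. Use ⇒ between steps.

S ⇒ A ⇒ wA ⇒ wwA ⇒ wwwA ⇒ wwwz

S ⇒ A   [S → A]
A ⇒ wA   [A → w A]
wA ⇒ wwA   [A → w A]
wwA ⇒ wwwA   [A → w A]
wwwA ⇒ wwwz   [A → z]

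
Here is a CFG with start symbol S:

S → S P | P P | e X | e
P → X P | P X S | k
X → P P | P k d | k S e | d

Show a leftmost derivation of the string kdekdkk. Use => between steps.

S=>PP=>XPP=>PkdPP=>PXSkdPP=>kXSkdPP=>kdSkdPP=>kdekdPP=>kdekdkP=>kdekdkk

S => PP   [S → P P]
PP => XPP   [P → X P]
XPP => PkdPP   [X → P k d]
PkdPP => PXSkdPP   [P → P X S]
PXSkdPP => kXSkdPP   [P → k]
kXSkdPP => kdSkdPP   [X → d]
kdSkdPP => kdekdPP   [S → e]
kdekdPP => kdekdkP   [P → k]
kdekdkP => kdekdkk   [P → k]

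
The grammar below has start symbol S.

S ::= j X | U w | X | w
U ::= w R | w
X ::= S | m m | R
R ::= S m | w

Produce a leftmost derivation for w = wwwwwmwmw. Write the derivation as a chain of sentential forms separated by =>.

S=>Uw=>wRw=>wSmw=>wUwmw=>wwRwmw=>wwSmwmw=>wwUwmwmw=>wwwRwmwmw=>wwwwwmwmw

S => Uw   [S ::= U w]
Uw => wRw   [U ::= w R]
wRw => wSmw   [R ::= S m]
wSmw => wUwmw   [S ::= U w]
wUwmw => wwRwmw   [U ::= w R]
wwRwmw => wwSmwmw   [R ::= S m]
wwSmwmw => wwUwmwmw   [S ::= U w]
wwUwmwmw => wwwRwmwmw   [U ::= w R]
wwwRwmwmw => wwwwwmwmw   [R ::= w]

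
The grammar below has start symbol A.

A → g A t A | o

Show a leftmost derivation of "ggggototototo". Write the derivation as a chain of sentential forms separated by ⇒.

A ⇒ gAtA ⇒ ggAtAtA ⇒ gggAtAtAtA ⇒ ggggAtAtAtAtA ⇒ ggggotAtAtAtA ⇒ ggggototAtAtA ⇒ ggggotototAtA ⇒ ggggototototA ⇒ ggggototototo

A ⇒ gAtA   [A → g A t A]
gAtA ⇒ ggAtAtA   [A → g A t A]
ggAtAtA ⇒ gggAtAtAtA   [A → g A t A]
gggAtAtAtA ⇒ ggggAtAtAtAtA   [A → g A t A]
ggggAtAtAtAtA ⇒ ggggotAtAtAtA   [A → o]
ggggotAtAtAtA ⇒ ggggototAtAtA   [A → o]
ggggototAtAtA ⇒ ggggotototAtA   [A → o]
ggggotototAtA ⇒ ggggototototA   [A → o]
ggggototototA ⇒ ggggototototo   [A → o]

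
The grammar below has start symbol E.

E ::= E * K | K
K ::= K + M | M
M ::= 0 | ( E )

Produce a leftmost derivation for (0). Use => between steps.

E => K => M => (E) => (K) => (M) => (0)

E => K   [E ::= K]
K => M   [K ::= M]
M => (E)   [M ::= ( E )]
(E) => (K)   [E ::= K]
(K) => (M)   [K ::= M]
(M) => (0)   [M ::= 0]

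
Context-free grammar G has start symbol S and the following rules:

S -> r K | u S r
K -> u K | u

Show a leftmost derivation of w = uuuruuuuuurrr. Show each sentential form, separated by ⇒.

S ⇒ uSr   [S -> u S r]
uSr ⇒ uuSrr   [S -> u S r]
uuSrr ⇒ uuuSrrr   [S -> u S r]
uuuSrrr ⇒ uuurKrrr   [S -> r K]
uuurKrrr ⇒ uuuruKrrr   [K -> u K]
uuuruKrrr ⇒ uuuruuKrrr   [K -> u K]
uuuruuKrrr ⇒ uuuruuuKrrr   [K -> u K]
uuuruuuKrrr ⇒ uuuruuuuKrrr   [K -> u K]
uuuruuuuKrrr ⇒ uuuruuuuuKrrr   [K -> u K]
uuuruuuuuKrrr ⇒ uuuruuuuuurrr   [K -> u]

S ⇒ uSr ⇒ uuSrr ⇒ uuuSrrr ⇒ uuurKrrr ⇒ uuuruKrrr ⇒ uuuruuKrrr ⇒ uuuruuuKrrr ⇒ uuuruuuuKrrr ⇒ uuuruuuuuKrrr ⇒ uuuruuuuuurrr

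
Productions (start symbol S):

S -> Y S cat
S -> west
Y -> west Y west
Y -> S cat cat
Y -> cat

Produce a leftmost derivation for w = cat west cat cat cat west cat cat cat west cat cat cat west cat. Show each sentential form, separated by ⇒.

S ⇒ Y S cat   [S -> Y S cat]
Y S cat ⇒ S cat cat S cat   [Y -> S cat cat]
S cat cat S cat ⇒ Y S cat cat cat S cat   [S -> Y S cat]
Y S cat cat cat S cat ⇒ S cat cat S cat cat cat S cat   [Y -> S cat cat]
S cat cat S cat cat cat S cat ⇒ Y S cat cat cat S cat cat cat S cat   [S -> Y S cat]
Y S cat cat cat S cat cat cat S cat ⇒ S cat cat S cat cat cat S cat cat cat S cat   [Y -> S cat cat]
S cat cat S cat cat cat S cat cat cat S cat ⇒ Y S cat cat cat S cat cat cat S cat cat cat S cat   [S -> Y S cat]
Y S cat cat cat S cat cat cat S cat cat cat S cat ⇒ cat S cat cat cat S cat cat cat S cat cat cat S cat   [Y -> cat]
cat S cat cat cat S cat cat cat S cat cat cat S cat ⇒ cat west cat cat cat S cat cat cat S cat cat cat S cat   [S -> west]
cat west cat cat cat S cat cat cat S cat cat cat S cat ⇒ cat west cat cat cat west cat cat cat S cat cat cat S cat   [S -> west]
cat west cat cat cat west cat cat cat S cat cat cat S cat ⇒ cat west cat cat cat west cat cat cat west cat cat cat S cat   [S -> west]
cat west cat cat cat west cat cat cat west cat cat cat S cat ⇒ cat west cat cat cat west cat cat cat west cat cat cat west cat   [S -> west]

S ⇒ Y S cat ⇒ S cat cat S cat ⇒ Y S cat cat cat S cat ⇒ S cat cat S cat cat cat S cat ⇒ Y S cat cat cat S cat cat cat S cat ⇒ S cat cat S cat cat cat S cat cat cat S cat ⇒ Y S cat cat cat S cat cat cat S cat cat cat S cat ⇒ cat S cat cat cat S cat cat cat S cat cat cat S cat ⇒ cat west cat cat cat S cat cat cat S cat cat cat S cat ⇒ cat west cat cat cat west cat cat cat S cat cat cat S cat ⇒ cat west cat cat cat west cat cat cat west cat cat cat S cat ⇒ cat west cat cat cat west cat cat cat west cat cat cat west cat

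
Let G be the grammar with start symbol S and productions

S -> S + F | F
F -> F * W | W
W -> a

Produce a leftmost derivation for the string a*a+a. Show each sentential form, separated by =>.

S => S+F => F+F => F*W+F => W*W+F => a*W+F => a*a+F => a*a+W => a*a+a

S => S+F   [S -> S + F]
S+F => F+F   [S -> F]
F+F => F*W+F   [F -> F * W]
F*W+F => W*W+F   [F -> W]
W*W+F => a*W+F   [W -> a]
a*W+F => a*a+F   [W -> a]
a*a+F => a*a+W   [F -> W]
a*a+W => a*a+a   [W -> a]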